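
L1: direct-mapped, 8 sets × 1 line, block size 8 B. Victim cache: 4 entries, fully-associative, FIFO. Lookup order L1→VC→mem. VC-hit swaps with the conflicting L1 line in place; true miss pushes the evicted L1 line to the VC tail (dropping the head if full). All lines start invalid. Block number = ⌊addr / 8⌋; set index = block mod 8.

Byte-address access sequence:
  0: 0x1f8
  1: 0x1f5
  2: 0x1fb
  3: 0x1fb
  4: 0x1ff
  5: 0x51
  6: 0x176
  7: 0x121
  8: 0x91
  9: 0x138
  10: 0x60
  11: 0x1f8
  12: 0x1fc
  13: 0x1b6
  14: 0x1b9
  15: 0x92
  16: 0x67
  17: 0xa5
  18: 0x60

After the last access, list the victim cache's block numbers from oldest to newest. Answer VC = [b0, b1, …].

VC = [36, 46, 63, 20]

#0 0x1f8→b63/s7 MISS; vc=[]
#1 0x1f5→b62/s6 MISS; vc=[]
#2 0x1fb→b63/s7 L1-HIT; vc=[]
#3 0x1fb→b63/s7 L1-HIT; vc=[]
#4 0x1ff→b63/s7 L1-HIT; vc=[]
#5 0x51→b10/s2 MISS; vc=[]
#6 0x176→b46/s6 MISS; vc=[62]
#7 0x121→b36/s4 MISS; vc=[62]
#8 0x91→b18/s2 MISS; vc=[62,10]
#9 0x138→b39/s7 MISS; vc=[62,10,63]
#10 0x60→b12/s4 MISS; vc=[62,10,63,36]
#11 0x1f8→b63/s7 VC-HIT; vc=[62,10,39,36]
#12 0x1fc→b63/s7 L1-HIT; vc=[62,10,39,36]
#13 0x1b6→b54/s6 MISS; vc=[10,39,36,46]
#14 0x1b9→b55/s7 MISS; vc=[39,36,46,63]
#15 0x92→b18/s2 L1-HIT; vc=[39,36,46,63]
#16 0x67→b12/s4 L1-HIT; vc=[39,36,46,63]
#17 0xa5→b20/s4 MISS; vc=[36,46,63,12]
#18 0x60→b12/s4 VC-HIT; vc=[36,46,63,20]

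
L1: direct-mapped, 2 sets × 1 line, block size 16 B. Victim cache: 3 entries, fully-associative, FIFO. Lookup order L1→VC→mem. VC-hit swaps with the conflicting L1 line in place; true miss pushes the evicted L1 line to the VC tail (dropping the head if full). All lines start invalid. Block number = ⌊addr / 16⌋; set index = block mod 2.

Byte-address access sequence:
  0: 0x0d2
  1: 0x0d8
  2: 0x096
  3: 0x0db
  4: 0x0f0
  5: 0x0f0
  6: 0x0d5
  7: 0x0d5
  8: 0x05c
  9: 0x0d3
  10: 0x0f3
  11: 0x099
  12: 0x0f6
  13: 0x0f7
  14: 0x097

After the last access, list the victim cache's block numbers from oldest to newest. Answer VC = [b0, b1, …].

  [0] addr=0xd2 blk=13 s=1: MISS | VC []
  [1] addr=0xd8 blk=13 s=1: L1-HIT | VC []
  [2] addr=0x96 blk=9 s=1: MISS | VC [13]
  [3] addr=0xdb blk=13 s=1: VC-HIT | VC [9]
  [4] addr=0xf0 blk=15 s=1: MISS | VC [9, 13]
  [5] addr=0xf0 blk=15 s=1: L1-HIT | VC [9, 13]
  [6] addr=0xd5 blk=13 s=1: VC-HIT | VC [9, 15]
  [7] addr=0xd5 blk=13 s=1: L1-HIT | VC [9, 15]
  [8] addr=0x5c blk=5 s=1: MISS | VC [9, 15, 13]
  [9] addr=0xd3 blk=13 s=1: VC-HIT | VC [9, 15, 5]
  [10] addr=0xf3 blk=15 s=1: VC-HIT | VC [9, 13, 5]
  [11] addr=0x99 blk=9 s=1: VC-HIT | VC [15, 13, 5]
  [12] addr=0xf6 blk=15 s=1: VC-HIT | VC [9, 13, 5]
  [13] addr=0xf7 blk=15 s=1: L1-HIT | VC [9, 13, 5]
  [14] addr=0x97 blk=9 s=1: VC-HIT | VC [15, 13, 5]

VC = [15, 13, 5]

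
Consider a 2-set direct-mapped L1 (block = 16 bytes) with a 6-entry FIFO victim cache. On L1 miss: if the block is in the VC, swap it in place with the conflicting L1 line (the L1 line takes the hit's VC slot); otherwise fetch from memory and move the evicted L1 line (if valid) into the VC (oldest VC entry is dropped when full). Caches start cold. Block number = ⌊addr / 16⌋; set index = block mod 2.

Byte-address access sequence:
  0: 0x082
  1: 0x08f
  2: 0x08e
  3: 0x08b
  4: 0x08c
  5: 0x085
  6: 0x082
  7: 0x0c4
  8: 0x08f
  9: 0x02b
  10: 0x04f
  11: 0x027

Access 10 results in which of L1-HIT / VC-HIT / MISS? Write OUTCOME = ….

#0 0x82→b8/s0 MISS; vc=[]
#1 0x8f→b8/s0 L1-HIT; vc=[]
#2 0x8e→b8/s0 L1-HIT; vc=[]
#3 0x8b→b8/s0 L1-HIT; vc=[]
#4 0x8c→b8/s0 L1-HIT; vc=[]
#5 0x85→b8/s0 L1-HIT; vc=[]
#6 0x82→b8/s0 L1-HIT; vc=[]
#7 0xc4→b12/s0 MISS; vc=[8]
#8 0x8f→b8/s0 VC-HIT; vc=[12]
#9 0x2b→b2/s0 MISS; vc=[12,8]
#10 0x4f→b4/s0 MISS; vc=[12,8,2]
#11 0x27→b2/s0 VC-HIT; vc=[12,8,4]

OUTCOME = MISS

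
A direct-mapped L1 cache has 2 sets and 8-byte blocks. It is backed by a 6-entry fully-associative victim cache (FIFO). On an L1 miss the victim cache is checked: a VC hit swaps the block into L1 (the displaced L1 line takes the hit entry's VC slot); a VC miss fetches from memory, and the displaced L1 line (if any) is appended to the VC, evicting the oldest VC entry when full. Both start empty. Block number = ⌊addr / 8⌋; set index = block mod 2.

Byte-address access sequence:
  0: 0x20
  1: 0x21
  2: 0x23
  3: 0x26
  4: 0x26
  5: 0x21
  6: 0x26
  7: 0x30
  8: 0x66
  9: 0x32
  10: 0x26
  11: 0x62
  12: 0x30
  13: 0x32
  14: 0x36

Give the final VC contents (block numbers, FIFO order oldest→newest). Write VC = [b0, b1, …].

VC = [12, 4]

  [0] addr=0x20 blk=4 s=0: MISS | VC []
  [1] addr=0x21 blk=4 s=0: L1-HIT | VC []
  [2] addr=0x23 blk=4 s=0: L1-HIT | VC []
  [3] addr=0x26 blk=4 s=0: L1-HIT | VC []
  [4] addr=0x26 blk=4 s=0: L1-HIT | VC []
  [5] addr=0x21 blk=4 s=0: L1-HIT | VC []
  [6] addr=0x26 blk=4 s=0: L1-HIT | VC []
  [7] addr=0x30 blk=6 s=0: MISS | VC [4]
  [8] addr=0x66 blk=12 s=0: MISS | VC [4, 6]
  [9] addr=0x32 blk=6 s=0: VC-HIT | VC [4, 12]
  [10] addr=0x26 blk=4 s=0: VC-HIT | VC [6, 12]
  [11] addr=0x62 blk=12 s=0: VC-HIT | VC [6, 4]
  [12] addr=0x30 blk=6 s=0: VC-HIT | VC [12, 4]
  [13] addr=0x32 blk=6 s=0: L1-HIT | VC [12, 4]
  [14] addr=0x36 blk=6 s=0: L1-HIT | VC [12, 4]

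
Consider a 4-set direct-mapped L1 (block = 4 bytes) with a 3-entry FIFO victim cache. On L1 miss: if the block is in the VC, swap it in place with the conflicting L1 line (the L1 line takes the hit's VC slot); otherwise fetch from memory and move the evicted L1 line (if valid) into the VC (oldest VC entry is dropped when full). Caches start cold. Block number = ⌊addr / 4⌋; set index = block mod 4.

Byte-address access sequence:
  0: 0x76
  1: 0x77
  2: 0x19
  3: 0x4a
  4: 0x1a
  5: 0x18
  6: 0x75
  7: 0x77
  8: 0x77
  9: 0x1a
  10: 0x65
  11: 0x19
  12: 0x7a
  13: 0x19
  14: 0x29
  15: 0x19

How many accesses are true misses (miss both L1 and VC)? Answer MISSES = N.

MISSES = 6

#0 0x76→b29/s1 MISS; vc=[]
#1 0x77→b29/s1 L1-HIT; vc=[]
#2 0x19→b6/s2 MISS; vc=[]
#3 0x4a→b18/s2 MISS; vc=[6]
#4 0x1a→b6/s2 VC-HIT; vc=[18]
#5 0x18→b6/s2 L1-HIT; vc=[18]
#6 0x75→b29/s1 L1-HIT; vc=[18]
#7 0x77→b29/s1 L1-HIT; vc=[18]
#8 0x77→b29/s1 L1-HIT; vc=[18]
#9 0x1a→b6/s2 L1-HIT; vc=[18]
#10 0x65→b25/s1 MISS; vc=[18,29]
#11 0x19→b6/s2 L1-HIT; vc=[18,29]
#12 0x7a→b30/s2 MISS; vc=[18,29,6]
#13 0x19→b6/s2 VC-HIT; vc=[18,29,30]
#14 0x29→b10/s2 MISS; vc=[29,30,6]
#15 0x19→b6/s2 VC-HIT; vc=[29,30,10]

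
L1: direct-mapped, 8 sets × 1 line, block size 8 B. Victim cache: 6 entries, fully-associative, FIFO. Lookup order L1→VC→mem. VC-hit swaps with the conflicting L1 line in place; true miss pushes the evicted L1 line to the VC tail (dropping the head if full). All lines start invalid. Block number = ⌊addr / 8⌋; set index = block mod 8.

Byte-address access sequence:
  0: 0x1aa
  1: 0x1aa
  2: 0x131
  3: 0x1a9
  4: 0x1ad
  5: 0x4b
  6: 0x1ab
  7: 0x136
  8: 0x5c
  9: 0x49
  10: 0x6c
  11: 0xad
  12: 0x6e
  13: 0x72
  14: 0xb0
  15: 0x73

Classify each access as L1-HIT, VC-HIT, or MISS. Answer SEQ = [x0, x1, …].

  [0] addr=0x1aa blk=53 s=5: MISS | VC []
  [1] addr=0x1aa blk=53 s=5: L1-HIT | VC []
  [2] addr=0x131 blk=38 s=6: MISS | VC []
  [3] addr=0x1a9 blk=53 s=5: L1-HIT | VC []
  [4] addr=0x1ad blk=53 s=5: L1-HIT | VC []
  [5] addr=0x4b blk=9 s=1: MISS | VC []
  [6] addr=0x1ab blk=53 s=5: L1-HIT | VC []
  [7] addr=0x136 blk=38 s=6: L1-HIT | VC []
  [8] addr=0x5c blk=11 s=3: MISS | VC []
  [9] addr=0x49 blk=9 s=1: L1-HIT | VC []
  [10] addr=0x6c blk=13 s=5: MISS | VC [53]
  [11] addr=0xad blk=21 s=5: MISS | VC [53, 13]
  [12] addr=0x6e blk=13 s=5: VC-HIT | VC [53, 21]
  [13] addr=0x72 blk=14 s=6: MISS | VC [53, 21, 38]
  [14] addr=0xb0 blk=22 s=6: MISS | VC [53, 21, 38, 14]
  [15] addr=0x73 blk=14 s=6: VC-HIT | VC [53, 21, 38, 22]

SEQ = [MISS, L1-HIT, MISS, L1-HIT, L1-HIT, MISS, L1-HIT, L1-HIT, MISS, L1-HIT, MISS, MISS, VC-HIT, MISS, MISS, VC-HIT]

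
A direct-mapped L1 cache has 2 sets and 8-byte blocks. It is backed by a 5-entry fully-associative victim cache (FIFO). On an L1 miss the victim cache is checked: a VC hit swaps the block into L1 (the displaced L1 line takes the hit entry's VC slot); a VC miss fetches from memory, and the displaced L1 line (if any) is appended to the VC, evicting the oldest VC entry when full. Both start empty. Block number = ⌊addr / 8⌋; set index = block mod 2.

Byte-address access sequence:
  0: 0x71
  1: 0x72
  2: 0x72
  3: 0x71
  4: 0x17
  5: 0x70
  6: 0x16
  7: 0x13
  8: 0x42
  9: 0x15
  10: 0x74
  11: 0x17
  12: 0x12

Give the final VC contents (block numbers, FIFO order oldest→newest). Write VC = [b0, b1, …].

VC = [14, 8]

0: 0x71 (blk 14, set 0) → MISS  vc=[]
1: 0x72 (blk 14, set 0) → L1-HIT  vc=[]
2: 0x72 (blk 14, set 0) → L1-HIT  vc=[]
3: 0x71 (blk 14, set 0) → L1-HIT  vc=[]
4: 0x17 (blk 2, set 0) → MISS  vc=[14]
5: 0x70 (blk 14, set 0) → VC-HIT  vc=[2]
6: 0x16 (blk 2, set 0) → VC-HIT  vc=[14]
7: 0x13 (blk 2, set 0) → L1-HIT  vc=[14]
8: 0x42 (blk 8, set 0) → MISS  vc=[14, 2]
9: 0x15 (blk 2, set 0) → VC-HIT  vc=[14, 8]
10: 0x74 (blk 14, set 0) → VC-HIT  vc=[2, 8]
11: 0x17 (blk 2, set 0) → VC-HIT  vc=[14, 8]
12: 0x12 (blk 2, set 0) → L1-HIT  vc=[14, 8]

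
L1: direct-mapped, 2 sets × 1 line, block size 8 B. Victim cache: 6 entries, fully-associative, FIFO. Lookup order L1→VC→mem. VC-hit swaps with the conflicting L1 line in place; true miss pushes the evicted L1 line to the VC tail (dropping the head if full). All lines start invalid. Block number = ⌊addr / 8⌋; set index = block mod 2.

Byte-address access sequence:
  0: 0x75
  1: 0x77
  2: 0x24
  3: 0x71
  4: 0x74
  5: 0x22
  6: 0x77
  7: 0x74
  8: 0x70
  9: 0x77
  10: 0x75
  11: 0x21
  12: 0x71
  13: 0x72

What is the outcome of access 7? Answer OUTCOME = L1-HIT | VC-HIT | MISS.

  [0] addr=0x75 blk=14 s=0: MISS | VC []
  [1] addr=0x77 blk=14 s=0: L1-HIT | VC []
  [2] addr=0x24 blk=4 s=0: MISS | VC [14]
  [3] addr=0x71 blk=14 s=0: VC-HIT | VC [4]
  [4] addr=0x74 blk=14 s=0: L1-HIT | VC [4]
  [5] addr=0x22 blk=4 s=0: VC-HIT | VC [14]
  [6] addr=0x77 blk=14 s=0: VC-HIT | VC [4]
  [7] addr=0x74 blk=14 s=0: L1-HIT | VC [4]
  [8] addr=0x70 blk=14 s=0: L1-HIT | VC [4]
  [9] addr=0x77 blk=14 s=0: L1-HIT | VC [4]
  [10] addr=0x75 blk=14 s=0: L1-HIT | VC [4]
  [11] addr=0x21 blk=4 s=0: VC-HIT | VC [14]
  [12] addr=0x71 blk=14 s=0: VC-HIT | VC [4]
  [13] addr=0x72 blk=14 s=0: L1-HIT | VC [4]

OUTCOME = L1-HIT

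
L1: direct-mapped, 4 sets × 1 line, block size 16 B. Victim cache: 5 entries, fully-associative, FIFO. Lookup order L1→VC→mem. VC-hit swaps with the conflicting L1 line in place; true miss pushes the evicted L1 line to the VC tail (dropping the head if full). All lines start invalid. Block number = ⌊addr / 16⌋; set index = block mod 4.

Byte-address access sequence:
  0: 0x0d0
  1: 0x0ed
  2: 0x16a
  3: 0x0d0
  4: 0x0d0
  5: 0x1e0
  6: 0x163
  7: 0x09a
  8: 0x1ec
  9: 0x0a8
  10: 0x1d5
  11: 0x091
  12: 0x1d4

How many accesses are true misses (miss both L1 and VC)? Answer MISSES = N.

MISSES = 7

#0 0xd0→b13/s1 MISS; vc=[]
#1 0xed→b14/s2 MISS; vc=[]
#2 0x16a→b22/s2 MISS; vc=[14]
#3 0xd0→b13/s1 L1-HIT; vc=[14]
#4 0xd0→b13/s1 L1-HIT; vc=[14]
#5 0x1e0→b30/s2 MISS; vc=[14,22]
#6 0x163→b22/s2 VC-HIT; vc=[14,30]
#7 0x9a→b9/s1 MISS; vc=[14,30,13]
#8 0x1ec→b30/s2 VC-HIT; vc=[14,22,13]
#9 0xa8→b10/s2 MISS; vc=[14,22,13,30]
#10 0x1d5→b29/s1 MISS; vc=[14,22,13,30,9]
#11 0x91→b9/s1 VC-HIT; vc=[14,22,13,30,29]
#12 0x1d4→b29/s1 VC-HIT; vc=[14,22,13,30,9]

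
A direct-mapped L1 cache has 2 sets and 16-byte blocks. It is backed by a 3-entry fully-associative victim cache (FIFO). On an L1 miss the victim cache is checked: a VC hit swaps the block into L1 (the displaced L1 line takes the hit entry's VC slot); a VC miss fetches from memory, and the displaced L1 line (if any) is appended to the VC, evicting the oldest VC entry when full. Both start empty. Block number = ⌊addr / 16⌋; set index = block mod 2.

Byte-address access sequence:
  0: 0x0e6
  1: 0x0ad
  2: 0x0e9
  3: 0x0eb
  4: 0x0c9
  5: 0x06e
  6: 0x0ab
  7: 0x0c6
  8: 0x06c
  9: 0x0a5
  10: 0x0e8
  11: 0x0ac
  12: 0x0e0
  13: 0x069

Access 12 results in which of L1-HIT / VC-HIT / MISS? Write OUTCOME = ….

OUTCOME = VC-HIT

0: 0xe6 (blk 14, set 0) → MISS  vc=[]
1: 0xad (blk 10, set 0) → MISS  vc=[14]
2: 0xe9 (blk 14, set 0) → VC-HIT  vc=[10]
3: 0xeb (blk 14, set 0) → L1-HIT  vc=[10]
4: 0xc9 (blk 12, set 0) → MISS  vc=[10, 14]
5: 0x6e (blk 6, set 0) → MISS  vc=[10, 14, 12]
6: 0xab (blk 10, set 0) → VC-HIT  vc=[6, 14, 12]
7: 0xc6 (blk 12, set 0) → VC-HIT  vc=[6, 14, 10]
8: 0x6c (blk 6, set 0) → VC-HIT  vc=[12, 14, 10]
9: 0xa5 (blk 10, set 0) → VC-HIT  vc=[12, 14, 6]
10: 0xe8 (blk 14, set 0) → VC-HIT  vc=[12, 10, 6]
11: 0xac (blk 10, set 0) → VC-HIT  vc=[12, 14, 6]
12: 0xe0 (blk 14, set 0) → VC-HIT  vc=[12, 10, 6]
13: 0x69 (blk 6, set 0) → VC-HIT  vc=[12, 10, 14]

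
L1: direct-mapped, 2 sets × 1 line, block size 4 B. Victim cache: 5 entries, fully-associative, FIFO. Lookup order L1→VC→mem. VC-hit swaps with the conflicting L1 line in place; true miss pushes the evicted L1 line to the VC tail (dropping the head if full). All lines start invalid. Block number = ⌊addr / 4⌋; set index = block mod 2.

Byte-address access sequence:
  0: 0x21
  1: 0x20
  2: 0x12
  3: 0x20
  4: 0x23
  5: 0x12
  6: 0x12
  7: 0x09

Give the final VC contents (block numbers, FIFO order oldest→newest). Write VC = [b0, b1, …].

#0 0x21→b8/s0 MISS; vc=[]
#1 0x20→b8/s0 L1-HIT; vc=[]
#2 0x12→b4/s0 MISS; vc=[8]
#3 0x20→b8/s0 VC-HIT; vc=[4]
#4 0x23→b8/s0 L1-HIT; vc=[4]
#5 0x12→b4/s0 VC-HIT; vc=[8]
#6 0x12→b4/s0 L1-HIT; vc=[8]
#7 0x9→b2/s0 MISS; vc=[8,4]

VC = [8, 4]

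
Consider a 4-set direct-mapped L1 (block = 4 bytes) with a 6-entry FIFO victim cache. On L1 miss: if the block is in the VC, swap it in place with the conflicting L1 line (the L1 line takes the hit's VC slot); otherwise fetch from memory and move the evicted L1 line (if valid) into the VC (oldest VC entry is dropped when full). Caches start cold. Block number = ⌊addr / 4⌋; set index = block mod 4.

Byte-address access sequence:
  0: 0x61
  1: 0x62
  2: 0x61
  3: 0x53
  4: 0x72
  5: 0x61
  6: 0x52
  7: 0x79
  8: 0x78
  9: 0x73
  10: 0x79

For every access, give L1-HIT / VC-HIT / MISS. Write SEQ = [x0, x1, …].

SEQ = [MISS, L1-HIT, L1-HIT, MISS, MISS, VC-HIT, VC-HIT, MISS, L1-HIT, VC-HIT, L1-HIT]

0: 0x61 (blk 24, set 0) → MISS  vc=[]
1: 0x62 (blk 24, set 0) → L1-HIT  vc=[]
2: 0x61 (blk 24, set 0) → L1-HIT  vc=[]
3: 0x53 (blk 20, set 0) → MISS  vc=[24]
4: 0x72 (blk 28, set 0) → MISS  vc=[24, 20]
5: 0x61 (blk 24, set 0) → VC-HIT  vc=[28, 20]
6: 0x52 (blk 20, set 0) → VC-HIT  vc=[28, 24]
7: 0x79 (blk 30, set 2) → MISS  vc=[28, 24]
8: 0x78 (blk 30, set 2) → L1-HIT  vc=[28, 24]
9: 0x73 (blk 28, set 0) → VC-HIT  vc=[20, 24]
10: 0x79 (blk 30, set 2) → L1-HIT  vc=[20, 24]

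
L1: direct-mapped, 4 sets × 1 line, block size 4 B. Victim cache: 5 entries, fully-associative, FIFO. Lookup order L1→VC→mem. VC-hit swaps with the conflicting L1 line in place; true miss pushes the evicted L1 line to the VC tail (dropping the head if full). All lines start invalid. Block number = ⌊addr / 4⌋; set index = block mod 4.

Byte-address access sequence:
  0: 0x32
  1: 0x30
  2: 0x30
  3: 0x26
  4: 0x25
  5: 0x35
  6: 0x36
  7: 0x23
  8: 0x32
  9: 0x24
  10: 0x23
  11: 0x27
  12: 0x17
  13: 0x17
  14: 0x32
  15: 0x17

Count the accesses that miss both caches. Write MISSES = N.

0: 0x32 (blk 12, set 0) → MISS  vc=[]
1: 0x30 (blk 12, set 0) → L1-HIT  vc=[]
2: 0x30 (blk 12, set 0) → L1-HIT  vc=[]
3: 0x26 (blk 9, set 1) → MISS  vc=[]
4: 0x25 (blk 9, set 1) → L1-HIT  vc=[]
5: 0x35 (blk 13, set 1) → MISS  vc=[9]
6: 0x36 (blk 13, set 1) → L1-HIT  vc=[9]
7: 0x23 (blk 8, set 0) → MISS  vc=[9, 12]
8: 0x32 (blk 12, set 0) → VC-HIT  vc=[9, 8]
9: 0x24 (blk 9, set 1) → VC-HIT  vc=[13, 8]
10: 0x23 (blk 8, set 0) → VC-HIT  vc=[13, 12]
11: 0x27 (blk 9, set 1) → L1-HIT  vc=[13, 12]
12: 0x17 (blk 5, set 1) → MISS  vc=[13, 12, 9]
13: 0x17 (blk 5, set 1) → L1-HIT  vc=[13, 12, 9]
14: 0x32 (blk 12, set 0) → VC-HIT  vc=[13, 8, 9]
15: 0x17 (blk 5, set 1) → L1-HIT  vc=[13, 8, 9]

MISSES = 5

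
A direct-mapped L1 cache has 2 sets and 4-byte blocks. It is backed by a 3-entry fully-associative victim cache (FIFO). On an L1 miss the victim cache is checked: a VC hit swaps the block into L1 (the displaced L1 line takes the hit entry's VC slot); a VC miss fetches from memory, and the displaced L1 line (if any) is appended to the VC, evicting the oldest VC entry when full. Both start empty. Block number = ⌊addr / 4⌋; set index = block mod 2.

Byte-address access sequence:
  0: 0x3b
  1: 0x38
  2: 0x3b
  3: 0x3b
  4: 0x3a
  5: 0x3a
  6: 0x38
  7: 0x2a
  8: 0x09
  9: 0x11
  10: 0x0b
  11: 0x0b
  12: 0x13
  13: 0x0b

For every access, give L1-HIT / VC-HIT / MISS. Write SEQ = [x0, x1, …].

SEQ = [MISS, L1-HIT, L1-HIT, L1-HIT, L1-HIT, L1-HIT, L1-HIT, MISS, MISS, MISS, VC-HIT, L1-HIT, VC-HIT, VC-HIT]

0: 0x3b (blk 14, set 0) → MISS  vc=[]
1: 0x38 (blk 14, set 0) → L1-HIT  vc=[]
2: 0x3b (blk 14, set 0) → L1-HIT  vc=[]
3: 0x3b (blk 14, set 0) → L1-HIT  vc=[]
4: 0x3a (blk 14, set 0) → L1-HIT  vc=[]
5: 0x3a (blk 14, set 0) → L1-HIT  vc=[]
6: 0x38 (blk 14, set 0) → L1-HIT  vc=[]
7: 0x2a (blk 10, set 0) → MISS  vc=[14]
8: 0x9 (blk 2, set 0) → MISS  vc=[14, 10]
9: 0x11 (blk 4, set 0) → MISS  vc=[14, 10, 2]
10: 0xb (blk 2, set 0) → VC-HIT  vc=[14, 10, 4]
11: 0xb (blk 2, set 0) → L1-HIT  vc=[14, 10, 4]
12: 0x13 (blk 4, set 0) → VC-HIT  vc=[14, 10, 2]
13: 0xb (blk 2, set 0) → VC-HIT  vc=[14, 10, 4]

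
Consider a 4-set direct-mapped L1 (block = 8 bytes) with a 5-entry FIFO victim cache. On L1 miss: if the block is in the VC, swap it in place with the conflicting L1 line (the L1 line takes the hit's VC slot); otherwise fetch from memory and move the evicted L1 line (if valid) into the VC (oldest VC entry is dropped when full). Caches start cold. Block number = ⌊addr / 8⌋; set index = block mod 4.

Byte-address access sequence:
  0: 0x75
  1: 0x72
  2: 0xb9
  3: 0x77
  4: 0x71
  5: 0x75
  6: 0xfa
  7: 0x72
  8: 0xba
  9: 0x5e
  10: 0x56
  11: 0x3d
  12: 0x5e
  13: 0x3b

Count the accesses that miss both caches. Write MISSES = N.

  [0] addr=0x75 blk=14 s=2: MISS | VC []
  [1] addr=0x72 blk=14 s=2: L1-HIT | VC []
  [2] addr=0xb9 blk=23 s=3: MISS | VC []
  [3] addr=0x77 blk=14 s=2: L1-HIT | VC []
  [4] addr=0x71 blk=14 s=2: L1-HIT | VC []
  [5] addr=0x75 blk=14 s=2: L1-HIT | VC []
  [6] addr=0xfa blk=31 s=3: MISS | VC [23]
  [7] addr=0x72 blk=14 s=2: L1-HIT | VC [23]
  [8] addr=0xba blk=23 s=3: VC-HIT | VC [31]
  [9] addr=0x5e blk=11 s=3: MISS | VC [31, 23]
  [10] addr=0x56 blk=10 s=2: MISS | VC [31, 23, 14]
  [11] addr=0x3d blk=7 s=3: MISS | VC [31, 23, 14, 11]
  [12] addr=0x5e blk=11 s=3: VC-HIT | VC [31, 23, 14, 7]
  [13] addr=0x3b blk=7 s=3: VC-HIT | VC [31, 23, 14, 11]

MISSES = 6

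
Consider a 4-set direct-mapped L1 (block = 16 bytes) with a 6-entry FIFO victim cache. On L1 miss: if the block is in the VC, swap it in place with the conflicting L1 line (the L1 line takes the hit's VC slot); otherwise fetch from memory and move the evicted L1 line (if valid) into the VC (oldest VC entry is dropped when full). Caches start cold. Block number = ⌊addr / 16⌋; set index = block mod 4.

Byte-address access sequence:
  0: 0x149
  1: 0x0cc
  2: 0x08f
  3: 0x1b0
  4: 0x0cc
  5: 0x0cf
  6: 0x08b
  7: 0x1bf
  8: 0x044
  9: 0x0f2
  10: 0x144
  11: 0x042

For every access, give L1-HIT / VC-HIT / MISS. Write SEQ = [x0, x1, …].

SEQ = [MISS, MISS, MISS, MISS, VC-HIT, L1-HIT, VC-HIT, L1-HIT, MISS, MISS, VC-HIT, VC-HIT]

0: 0x149 (blk 20, set 0) → MISS  vc=[]
1: 0xcc (blk 12, set 0) → MISS  vc=[20]
2: 0x8f (blk 8, set 0) → MISS  vc=[20, 12]
3: 0x1b0 (blk 27, set 3) → MISS  vc=[20, 12]
4: 0xcc (blk 12, set 0) → VC-HIT  vc=[20, 8]
5: 0xcf (blk 12, set 0) → L1-HIT  vc=[20, 8]
6: 0x8b (blk 8, set 0) → VC-HIT  vc=[20, 12]
7: 0x1bf (blk 27, set 3) → L1-HIT  vc=[20, 12]
8: 0x44 (blk 4, set 0) → MISS  vc=[20, 12, 8]
9: 0xf2 (blk 15, set 3) → MISS  vc=[20, 12, 8, 27]
10: 0x144 (blk 20, set 0) → VC-HIT  vc=[4, 12, 8, 27]
11: 0x42 (blk 4, set 0) → VC-HIT  vc=[20, 12, 8, 27]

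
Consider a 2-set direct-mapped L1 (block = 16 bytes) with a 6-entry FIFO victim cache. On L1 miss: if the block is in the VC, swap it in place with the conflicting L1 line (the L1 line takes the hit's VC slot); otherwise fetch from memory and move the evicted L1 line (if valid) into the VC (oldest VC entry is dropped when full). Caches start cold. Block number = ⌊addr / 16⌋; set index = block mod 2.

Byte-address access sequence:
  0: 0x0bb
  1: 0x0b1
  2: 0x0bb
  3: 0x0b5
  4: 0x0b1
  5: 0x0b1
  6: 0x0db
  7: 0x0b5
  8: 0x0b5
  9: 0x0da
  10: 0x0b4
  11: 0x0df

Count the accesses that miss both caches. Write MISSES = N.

#0 0xbb→b11/s1 MISS; vc=[]
#1 0xb1→b11/s1 L1-HIT; vc=[]
#2 0xbb→b11/s1 L1-HIT; vc=[]
#3 0xb5→b11/s1 L1-HIT; vc=[]
#4 0xb1→b11/s1 L1-HIT; vc=[]
#5 0xb1→b11/s1 L1-HIT; vc=[]
#6 0xdb→b13/s1 MISS; vc=[11]
#7 0xb5→b11/s1 VC-HIT; vc=[13]
#8 0xb5→b11/s1 L1-HIT; vc=[13]
#9 0xda→b13/s1 VC-HIT; vc=[11]
#10 0xb4→b11/s1 VC-HIT; vc=[13]
#11 0xdf→b13/s1 VC-HIT; vc=[11]

MISSES = 2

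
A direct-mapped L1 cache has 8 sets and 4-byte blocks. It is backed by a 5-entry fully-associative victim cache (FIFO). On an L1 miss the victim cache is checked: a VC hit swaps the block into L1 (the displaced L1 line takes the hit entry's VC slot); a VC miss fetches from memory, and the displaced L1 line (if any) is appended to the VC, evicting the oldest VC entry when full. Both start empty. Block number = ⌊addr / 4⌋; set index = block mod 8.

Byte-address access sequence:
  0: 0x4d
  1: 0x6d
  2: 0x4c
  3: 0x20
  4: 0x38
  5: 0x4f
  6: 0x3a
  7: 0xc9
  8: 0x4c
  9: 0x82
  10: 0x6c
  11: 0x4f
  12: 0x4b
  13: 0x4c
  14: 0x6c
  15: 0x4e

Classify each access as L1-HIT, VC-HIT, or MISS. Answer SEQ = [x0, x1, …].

SEQ = [MISS, MISS, VC-HIT, MISS, MISS, L1-HIT, L1-HIT, MISS, L1-HIT, MISS, VC-HIT, VC-HIT, MISS, L1-HIT, VC-HIT, VC-HIT]

#0 0x4d→b19/s3 MISS; vc=[]
#1 0x6d→b27/s3 MISS; vc=[19]
#2 0x4c→b19/s3 VC-HIT; vc=[27]
#3 0x20→b8/s0 MISS; vc=[27]
#4 0x38→b14/s6 MISS; vc=[27]
#5 0x4f→b19/s3 L1-HIT; vc=[27]
#6 0x3a→b14/s6 L1-HIT; vc=[27]
#7 0xc9→b50/s2 MISS; vc=[27]
#8 0x4c→b19/s3 L1-HIT; vc=[27]
#9 0x82→b32/s0 MISS; vc=[27,8]
#10 0x6c→b27/s3 VC-HIT; vc=[19,8]
#11 0x4f→b19/s3 VC-HIT; vc=[27,8]
#12 0x4b→b18/s2 MISS; vc=[27,8,50]
#13 0x4c→b19/s3 L1-HIT; vc=[27,8,50]
#14 0x6c→b27/s3 VC-HIT; vc=[19,8,50]
#15 0x4e→b19/s3 VC-HIT; vc=[27,8,50]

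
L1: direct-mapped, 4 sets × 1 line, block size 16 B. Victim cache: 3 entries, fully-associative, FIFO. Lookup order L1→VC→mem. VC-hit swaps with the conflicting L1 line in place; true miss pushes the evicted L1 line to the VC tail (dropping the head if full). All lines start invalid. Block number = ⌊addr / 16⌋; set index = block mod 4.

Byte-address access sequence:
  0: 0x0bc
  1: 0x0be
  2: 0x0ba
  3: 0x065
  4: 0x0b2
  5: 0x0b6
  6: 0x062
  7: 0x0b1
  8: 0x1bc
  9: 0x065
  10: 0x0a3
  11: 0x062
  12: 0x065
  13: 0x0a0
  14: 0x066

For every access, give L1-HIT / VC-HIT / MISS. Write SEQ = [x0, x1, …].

SEQ = [MISS, L1-HIT, L1-HIT, MISS, L1-HIT, L1-HIT, L1-HIT, L1-HIT, MISS, L1-HIT, MISS, VC-HIT, L1-HIT, VC-HIT, VC-HIT]

0: 0xbc (blk 11, set 3) → MISS  vc=[]
1: 0xbe (blk 11, set 3) → L1-HIT  vc=[]
2: 0xba (blk 11, set 3) → L1-HIT  vc=[]
3: 0x65 (blk 6, set 2) → MISS  vc=[]
4: 0xb2 (blk 11, set 3) → L1-HIT  vc=[]
5: 0xb6 (blk 11, set 3) → L1-HIT  vc=[]
6: 0x62 (blk 6, set 2) → L1-HIT  vc=[]
7: 0xb1 (blk 11, set 3) → L1-HIT  vc=[]
8: 0x1bc (blk 27, set 3) → MISS  vc=[11]
9: 0x65 (blk 6, set 2) → L1-HIT  vc=[11]
10: 0xa3 (blk 10, set 2) → MISS  vc=[11, 6]
11: 0x62 (blk 6, set 2) → VC-HIT  vc=[11, 10]
12: 0x65 (blk 6, set 2) → L1-HIT  vc=[11, 10]
13: 0xa0 (blk 10, set 2) → VC-HIT  vc=[11, 6]
14: 0x66 (blk 6, set 2) → VC-HIT  vc=[11, 10]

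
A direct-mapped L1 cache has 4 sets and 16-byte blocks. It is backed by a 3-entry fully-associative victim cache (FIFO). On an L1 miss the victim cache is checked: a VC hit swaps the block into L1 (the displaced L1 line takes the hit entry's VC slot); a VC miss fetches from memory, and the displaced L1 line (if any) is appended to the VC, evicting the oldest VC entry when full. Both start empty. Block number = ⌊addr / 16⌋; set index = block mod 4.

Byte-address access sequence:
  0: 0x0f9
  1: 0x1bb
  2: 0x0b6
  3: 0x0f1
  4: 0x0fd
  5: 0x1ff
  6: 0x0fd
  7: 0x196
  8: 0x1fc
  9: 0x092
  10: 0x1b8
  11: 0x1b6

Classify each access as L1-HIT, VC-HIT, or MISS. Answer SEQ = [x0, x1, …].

0: 0xf9 (blk 15, set 3) → MISS  vc=[]
1: 0x1bb (blk 27, set 3) → MISS  vc=[15]
2: 0xb6 (blk 11, set 3) → MISS  vc=[15, 27]
3: 0xf1 (blk 15, set 3) → VC-HIT  vc=[11, 27]
4: 0xfd (blk 15, set 3) → L1-HIT  vc=[11, 27]
5: 0x1ff (blk 31, set 3) → MISS  vc=[11, 27, 15]
6: 0xfd (blk 15, set 3) → VC-HIT  vc=[11, 27, 31]
7: 0x196 (blk 25, set 1) → MISS  vc=[11, 27, 31]
8: 0x1fc (blk 31, set 3) → VC-HIT  vc=[11, 27, 15]
9: 0x92 (blk 9, set 1) → MISS  vc=[27, 15, 25]
10: 0x1b8 (blk 27, set 3) → VC-HIT  vc=[31, 15, 25]
11: 0x1b6 (blk 27, set 3) → L1-HIT  vc=[31, 15, 25]

SEQ = [MISS, MISS, MISS, VC-HIT, L1-HIT, MISS, VC-HIT, MISS, VC-HIT, MISS, VC-HIT, L1-HIT]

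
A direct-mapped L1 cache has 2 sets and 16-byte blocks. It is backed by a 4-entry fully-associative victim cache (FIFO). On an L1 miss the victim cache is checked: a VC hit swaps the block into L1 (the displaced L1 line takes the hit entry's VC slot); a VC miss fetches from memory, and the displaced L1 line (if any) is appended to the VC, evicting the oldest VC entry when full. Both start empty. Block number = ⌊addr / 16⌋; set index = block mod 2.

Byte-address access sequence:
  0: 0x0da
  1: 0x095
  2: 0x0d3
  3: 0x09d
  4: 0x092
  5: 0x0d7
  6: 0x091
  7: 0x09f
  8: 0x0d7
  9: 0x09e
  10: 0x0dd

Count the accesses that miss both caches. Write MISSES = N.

MISSES = 2

#0 0xda→b13/s1 MISS; vc=[]
#1 0x95→b9/s1 MISS; vc=[13]
#2 0xd3→b13/s1 VC-HIT; vc=[9]
#3 0x9d→b9/s1 VC-HIT; vc=[13]
#4 0x92→b9/s1 L1-HIT; vc=[13]
#5 0xd7→b13/s1 VC-HIT; vc=[9]
#6 0x91→b9/s1 VC-HIT; vc=[13]
#7 0x9f→b9/s1 L1-HIT; vc=[13]
#8 0xd7→b13/s1 VC-HIT; vc=[9]
#9 0x9e→b9/s1 VC-HIT; vc=[13]
#10 0xdd→b13/s1 VC-HIT; vc=[9]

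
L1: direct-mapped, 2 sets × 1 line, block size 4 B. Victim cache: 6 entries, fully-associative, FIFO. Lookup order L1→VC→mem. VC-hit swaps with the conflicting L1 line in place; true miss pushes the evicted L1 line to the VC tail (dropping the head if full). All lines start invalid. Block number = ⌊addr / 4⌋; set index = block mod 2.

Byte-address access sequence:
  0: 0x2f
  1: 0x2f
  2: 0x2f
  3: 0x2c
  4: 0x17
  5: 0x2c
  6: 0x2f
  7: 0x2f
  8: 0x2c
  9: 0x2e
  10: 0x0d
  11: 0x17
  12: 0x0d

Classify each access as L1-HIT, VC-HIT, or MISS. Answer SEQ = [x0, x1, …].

SEQ = [MISS, L1-HIT, L1-HIT, L1-HIT, MISS, VC-HIT, L1-HIT, L1-HIT, L1-HIT, L1-HIT, MISS, VC-HIT, VC-HIT]

0: 0x2f (blk 11, set 1) → MISS  vc=[]
1: 0x2f (blk 11, set 1) → L1-HIT  vc=[]
2: 0x2f (blk 11, set 1) → L1-HIT  vc=[]
3: 0x2c (blk 11, set 1) → L1-HIT  vc=[]
4: 0x17 (blk 5, set 1) → MISS  vc=[11]
5: 0x2c (blk 11, set 1) → VC-HIT  vc=[5]
6: 0x2f (blk 11, set 1) → L1-HIT  vc=[5]
7: 0x2f (blk 11, set 1) → L1-HIT  vc=[5]
8: 0x2c (blk 11, set 1) → L1-HIT  vc=[5]
9: 0x2e (blk 11, set 1) → L1-HIT  vc=[5]
10: 0xd (blk 3, set 1) → MISS  vc=[5, 11]
11: 0x17 (blk 5, set 1) → VC-HIT  vc=[3, 11]
12: 0xd (blk 3, set 1) → VC-HIT  vc=[5, 11]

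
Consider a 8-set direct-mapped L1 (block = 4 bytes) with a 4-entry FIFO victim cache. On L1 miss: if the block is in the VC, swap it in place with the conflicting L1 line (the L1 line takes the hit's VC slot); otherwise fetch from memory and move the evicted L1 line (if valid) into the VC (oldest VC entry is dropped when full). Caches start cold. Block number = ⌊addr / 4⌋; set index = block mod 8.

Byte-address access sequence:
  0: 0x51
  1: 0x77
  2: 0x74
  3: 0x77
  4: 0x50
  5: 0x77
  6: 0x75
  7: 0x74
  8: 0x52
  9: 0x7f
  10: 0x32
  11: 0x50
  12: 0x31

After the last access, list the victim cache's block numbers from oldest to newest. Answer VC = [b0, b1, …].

VC = [20]

  [0] addr=0x51 blk=20 s=4: MISS | VC []
  [1] addr=0x77 blk=29 s=5: MISS | VC []
  [2] addr=0x74 blk=29 s=5: L1-HIT | VC []
  [3] addr=0x77 blk=29 s=5: L1-HIT | VC []
  [4] addr=0x50 blk=20 s=4: L1-HIT | VC []
  [5] addr=0x77 blk=29 s=5: L1-HIT | VC []
  [6] addr=0x75 blk=29 s=5: L1-HIT | VC []
  [7] addr=0x74 blk=29 s=5: L1-HIT | VC []
  [8] addr=0x52 blk=20 s=4: L1-HIT | VC []
  [9] addr=0x7f blk=31 s=7: MISS | VC []
  [10] addr=0x32 blk=12 s=4: MISS | VC [20]
  [11] addr=0x50 blk=20 s=4: VC-HIT | VC [12]
  [12] addr=0x31 blk=12 s=4: VC-HIT | VC [20]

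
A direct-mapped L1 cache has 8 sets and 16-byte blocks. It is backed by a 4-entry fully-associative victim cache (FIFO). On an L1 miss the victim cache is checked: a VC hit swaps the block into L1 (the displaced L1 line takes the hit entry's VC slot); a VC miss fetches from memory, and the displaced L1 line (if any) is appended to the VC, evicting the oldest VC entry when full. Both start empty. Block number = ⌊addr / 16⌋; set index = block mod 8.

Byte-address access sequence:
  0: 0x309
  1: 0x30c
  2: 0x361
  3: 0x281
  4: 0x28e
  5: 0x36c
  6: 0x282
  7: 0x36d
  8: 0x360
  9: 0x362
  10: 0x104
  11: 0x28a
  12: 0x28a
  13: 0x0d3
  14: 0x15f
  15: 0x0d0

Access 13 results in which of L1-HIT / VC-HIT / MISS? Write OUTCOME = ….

OUTCOME = MISS

#0 0x309→b48/s0 MISS; vc=[]
#1 0x30c→b48/s0 L1-HIT; vc=[]
#2 0x361→b54/s6 MISS; vc=[]
#3 0x281→b40/s0 MISS; vc=[48]
#4 0x28e→b40/s0 L1-HIT; vc=[48]
#5 0x36c→b54/s6 L1-HIT; vc=[48]
#6 0x282→b40/s0 L1-HIT; vc=[48]
#7 0x36d→b54/s6 L1-HIT; vc=[48]
#8 0x360→b54/s6 L1-HIT; vc=[48]
#9 0x362→b54/s6 L1-HIT; vc=[48]
#10 0x104→b16/s0 MISS; vc=[48,40]
#11 0x28a→b40/s0 VC-HIT; vc=[48,16]
#12 0x28a→b40/s0 L1-HIT; vc=[48,16]
#13 0xd3→b13/s5 MISS; vc=[48,16]
#14 0x15f→b21/s5 MISS; vc=[48,16,13]
#15 0xd0→b13/s5 VC-HIT; vc=[48,16,21]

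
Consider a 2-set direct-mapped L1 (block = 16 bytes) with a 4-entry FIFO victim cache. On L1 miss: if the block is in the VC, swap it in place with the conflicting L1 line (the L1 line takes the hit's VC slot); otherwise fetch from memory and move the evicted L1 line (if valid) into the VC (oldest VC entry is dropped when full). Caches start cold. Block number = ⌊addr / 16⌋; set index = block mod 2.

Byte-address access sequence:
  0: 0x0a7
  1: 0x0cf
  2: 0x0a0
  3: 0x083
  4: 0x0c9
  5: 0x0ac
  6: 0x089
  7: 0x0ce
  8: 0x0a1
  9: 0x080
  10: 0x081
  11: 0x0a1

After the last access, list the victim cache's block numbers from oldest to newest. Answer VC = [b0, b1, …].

VC = [12, 8]

#0 0xa7→b10/s0 MISS; vc=[]
#1 0xcf→b12/s0 MISS; vc=[10]
#2 0xa0→b10/s0 VC-HIT; vc=[12]
#3 0x83→b8/s0 MISS; vc=[12,10]
#4 0xc9→b12/s0 VC-HIT; vc=[8,10]
#5 0xac→b10/s0 VC-HIT; vc=[8,12]
#6 0x89→b8/s0 VC-HIT; vc=[10,12]
#7 0xce→b12/s0 VC-HIT; vc=[10,8]
#8 0xa1→b10/s0 VC-HIT; vc=[12,8]
#9 0x80→b8/s0 VC-HIT; vc=[12,10]
#10 0x81→b8/s0 L1-HIT; vc=[12,10]
#11 0xa1→b10/s0 VC-HIT; vc=[12,8]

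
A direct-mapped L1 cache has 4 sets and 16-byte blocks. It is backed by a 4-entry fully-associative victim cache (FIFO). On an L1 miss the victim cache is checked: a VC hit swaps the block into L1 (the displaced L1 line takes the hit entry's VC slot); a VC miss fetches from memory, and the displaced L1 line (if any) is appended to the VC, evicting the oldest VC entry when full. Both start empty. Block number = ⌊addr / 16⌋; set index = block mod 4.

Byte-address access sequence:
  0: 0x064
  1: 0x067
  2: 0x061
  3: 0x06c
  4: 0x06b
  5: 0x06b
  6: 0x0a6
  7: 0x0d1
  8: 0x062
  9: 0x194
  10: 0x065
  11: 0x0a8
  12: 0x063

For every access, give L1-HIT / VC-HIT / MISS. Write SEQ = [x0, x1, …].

SEQ = [MISS, L1-HIT, L1-HIT, L1-HIT, L1-HIT, L1-HIT, MISS, MISS, VC-HIT, MISS, L1-HIT, VC-HIT, VC-HIT]

0: 0x64 (blk 6, set 2) → MISS  vc=[]
1: 0x67 (blk 6, set 2) → L1-HIT  vc=[]
2: 0x61 (blk 6, set 2) → L1-HIT  vc=[]
3: 0x6c (blk 6, set 2) → L1-HIT  vc=[]
4: 0x6b (blk 6, set 2) → L1-HIT  vc=[]
5: 0x6b (blk 6, set 2) → L1-HIT  vc=[]
6: 0xa6 (blk 10, set 2) → MISS  vc=[6]
7: 0xd1 (blk 13, set 1) → MISS  vc=[6]
8: 0x62 (blk 6, set 2) → VC-HIT  vc=[10]
9: 0x194 (blk 25, set 1) → MISS  vc=[10, 13]
10: 0x65 (blk 6, set 2) → L1-HIT  vc=[10, 13]
11: 0xa8 (blk 10, set 2) → VC-HIT  vc=[6, 13]
12: 0x63 (blk 6, set 2) → VC-HIT  vc=[10, 13]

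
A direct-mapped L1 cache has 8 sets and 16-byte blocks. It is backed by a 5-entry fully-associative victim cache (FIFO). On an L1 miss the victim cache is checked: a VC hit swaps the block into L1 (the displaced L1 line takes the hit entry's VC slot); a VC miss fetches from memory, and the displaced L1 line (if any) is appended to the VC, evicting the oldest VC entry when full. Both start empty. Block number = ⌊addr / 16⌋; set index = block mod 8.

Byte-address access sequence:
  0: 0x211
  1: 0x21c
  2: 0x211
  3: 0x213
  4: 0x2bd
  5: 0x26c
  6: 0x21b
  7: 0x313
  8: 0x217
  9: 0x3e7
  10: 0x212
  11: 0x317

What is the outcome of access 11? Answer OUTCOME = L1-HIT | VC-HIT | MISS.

0: 0x211 (blk 33, set 1) → MISS  vc=[]
1: 0x21c (blk 33, set 1) → L1-HIT  vc=[]
2: 0x211 (blk 33, set 1) → L1-HIT  vc=[]
3: 0x213 (blk 33, set 1) → L1-HIT  vc=[]
4: 0x2bd (blk 43, set 3) → MISS  vc=[]
5: 0x26c (blk 38, set 6) → MISS  vc=[]
6: 0x21b (blk 33, set 1) → L1-HIT  vc=[]
7: 0x313 (blk 49, set 1) → MISS  vc=[33]
8: 0x217 (blk 33, set 1) → VC-HIT  vc=[49]
9: 0x3e7 (blk 62, set 6) → MISS  vc=[49, 38]
10: 0x212 (blk 33, set 1) → L1-HIT  vc=[49, 38]
11: 0x317 (blk 49, set 1) → VC-HIT  vc=[33, 38]

OUTCOME = VC-HIT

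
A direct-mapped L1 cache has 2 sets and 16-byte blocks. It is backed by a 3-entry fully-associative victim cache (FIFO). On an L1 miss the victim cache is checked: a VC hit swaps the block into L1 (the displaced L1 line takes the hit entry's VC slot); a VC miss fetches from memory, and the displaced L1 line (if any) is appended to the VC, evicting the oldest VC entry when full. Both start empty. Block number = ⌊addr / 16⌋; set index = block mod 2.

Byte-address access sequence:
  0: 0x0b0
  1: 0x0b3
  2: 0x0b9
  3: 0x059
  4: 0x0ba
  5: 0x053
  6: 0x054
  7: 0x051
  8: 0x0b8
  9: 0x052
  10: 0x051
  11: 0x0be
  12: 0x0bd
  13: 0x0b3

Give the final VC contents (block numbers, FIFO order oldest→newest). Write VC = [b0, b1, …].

VC = [5]

0: 0xb0 (blk 11, set 1) → MISS  vc=[]
1: 0xb3 (blk 11, set 1) → L1-HIT  vc=[]
2: 0xb9 (blk 11, set 1) → L1-HIT  vc=[]
3: 0x59 (blk 5, set 1) → MISS  vc=[11]
4: 0xba (blk 11, set 1) → VC-HIT  vc=[5]
5: 0x53 (blk 5, set 1) → VC-HIT  vc=[11]
6: 0x54 (blk 5, set 1) → L1-HIT  vc=[11]
7: 0x51 (blk 5, set 1) → L1-HIT  vc=[11]
8: 0xb8 (blk 11, set 1) → VC-HIT  vc=[5]
9: 0x52 (blk 5, set 1) → VC-HIT  vc=[11]
10: 0x51 (blk 5, set 1) → L1-HIT  vc=[11]
11: 0xbe (blk 11, set 1) → VC-HIT  vc=[5]
12: 0xbd (blk 11, set 1) → L1-HIT  vc=[5]
13: 0xb3 (blk 11, set 1) → L1-HIT  vc=[5]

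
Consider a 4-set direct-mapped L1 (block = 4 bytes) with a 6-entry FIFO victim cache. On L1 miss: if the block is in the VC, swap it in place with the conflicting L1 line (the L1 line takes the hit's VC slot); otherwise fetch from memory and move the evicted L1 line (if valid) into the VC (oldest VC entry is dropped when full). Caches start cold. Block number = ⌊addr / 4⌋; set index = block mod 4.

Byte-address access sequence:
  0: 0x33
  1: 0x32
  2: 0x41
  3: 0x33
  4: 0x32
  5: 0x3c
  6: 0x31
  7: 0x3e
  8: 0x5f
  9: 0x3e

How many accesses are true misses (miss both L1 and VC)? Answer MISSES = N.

MISSES = 4

  [0] addr=0x33 blk=12 s=0: MISS | VC []
  [1] addr=0x32 blk=12 s=0: L1-HIT | VC []
  [2] addr=0x41 blk=16 s=0: MISS | VC [12]
  [3] addr=0x33 blk=12 s=0: VC-HIT | VC [16]
  [4] addr=0x32 blk=12 s=0: L1-HIT | VC [16]
  [5] addr=0x3c blk=15 s=3: MISS | VC [16]
  [6] addr=0x31 blk=12 s=0: L1-HIT | VC [16]
  [7] addr=0x3e blk=15 s=3: L1-HIT | VC [16]
  [8] addr=0x5f blk=23 s=3: MISS | VC [16, 15]
  [9] addr=0x3e blk=15 s=3: VC-HIT | VC [16, 23]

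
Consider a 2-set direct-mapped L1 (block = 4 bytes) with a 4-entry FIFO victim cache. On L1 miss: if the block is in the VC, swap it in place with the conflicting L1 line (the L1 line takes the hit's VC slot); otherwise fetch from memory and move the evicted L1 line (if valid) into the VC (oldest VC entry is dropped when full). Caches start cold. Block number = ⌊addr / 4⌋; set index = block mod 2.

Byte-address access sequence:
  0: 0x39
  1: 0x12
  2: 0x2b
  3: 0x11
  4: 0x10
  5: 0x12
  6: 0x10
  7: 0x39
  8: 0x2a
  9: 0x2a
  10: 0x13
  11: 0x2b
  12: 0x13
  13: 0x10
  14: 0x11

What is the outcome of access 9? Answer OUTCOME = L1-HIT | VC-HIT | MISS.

#0 0x39→b14/s0 MISS; vc=[]
#1 0x12→b4/s0 MISS; vc=[14]
#2 0x2b→b10/s0 MISS; vc=[14,4]
#3 0x11→b4/s0 VC-HIT; vc=[14,10]
#4 0x10→b4/s0 L1-HIT; vc=[14,10]
#5 0x12→b4/s0 L1-HIT; vc=[14,10]
#6 0x10→b4/s0 L1-HIT; vc=[14,10]
#7 0x39→b14/s0 VC-HIT; vc=[4,10]
#8 0x2a→b10/s0 VC-HIT; vc=[4,14]
#9 0x2a→b10/s0 L1-HIT; vc=[4,14]
#10 0x13→b4/s0 VC-HIT; vc=[10,14]
#11 0x2b→b10/s0 VC-HIT; vc=[4,14]
#12 0x13→b4/s0 VC-HIT; vc=[10,14]
#13 0x10→b4/s0 L1-HIT; vc=[10,14]
#14 0x11→b4/s0 L1-HIT; vc=[10,14]

OUTCOME = L1-HIT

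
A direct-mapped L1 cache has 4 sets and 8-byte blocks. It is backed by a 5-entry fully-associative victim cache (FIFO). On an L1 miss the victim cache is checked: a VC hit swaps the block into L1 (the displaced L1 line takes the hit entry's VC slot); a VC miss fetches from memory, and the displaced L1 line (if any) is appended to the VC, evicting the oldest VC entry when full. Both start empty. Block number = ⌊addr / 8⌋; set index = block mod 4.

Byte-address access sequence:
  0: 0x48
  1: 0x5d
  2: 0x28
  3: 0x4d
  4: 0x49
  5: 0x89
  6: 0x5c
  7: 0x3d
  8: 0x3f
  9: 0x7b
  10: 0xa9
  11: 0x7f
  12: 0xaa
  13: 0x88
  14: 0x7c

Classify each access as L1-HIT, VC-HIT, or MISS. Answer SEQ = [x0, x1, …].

0: 0x48 (blk 9, set 1) → MISS  vc=[]
1: 0x5d (blk 11, set 3) → MISS  vc=[]
2: 0x28 (blk 5, set 1) → MISS  vc=[9]
3: 0x4d (blk 9, set 1) → VC-HIT  vc=[5]
4: 0x49 (blk 9, set 1) → L1-HIT  vc=[5]
5: 0x89 (blk 17, set 1) → MISS  vc=[5, 9]
6: 0x5c (blk 11, set 3) → L1-HIT  vc=[5, 9]
7: 0x3d (blk 7, set 3) → MISS  vc=[5, 9, 11]
8: 0x3f (blk 7, set 3) → L1-HIT  vc=[5, 9, 11]
9: 0x7b (blk 15, set 3) → MISS  vc=[5, 9, 11, 7]
10: 0xa9 (blk 21, set 1) → MISS  vc=[5, 9, 11, 7, 17]
11: 0x7f (blk 15, set 3) → L1-HIT  vc=[5, 9, 11, 7, 17]
12: 0xaa (blk 21, set 1) → L1-HIT  vc=[5, 9, 11, 7, 17]
13: 0x88 (blk 17, set 1) → VC-HIT  vc=[5, 9, 11, 7, 21]
14: 0x7c (blk 15, set 3) → L1-HIT  vc=[5, 9, 11, 7, 21]

SEQ = [MISS, MISS, MISS, VC-HIT, L1-HIT, MISS, L1-HIT, MISS, L1-HIT, MISS, MISS, L1-HIT, L1-HIT, VC-HIT, L1-HIT]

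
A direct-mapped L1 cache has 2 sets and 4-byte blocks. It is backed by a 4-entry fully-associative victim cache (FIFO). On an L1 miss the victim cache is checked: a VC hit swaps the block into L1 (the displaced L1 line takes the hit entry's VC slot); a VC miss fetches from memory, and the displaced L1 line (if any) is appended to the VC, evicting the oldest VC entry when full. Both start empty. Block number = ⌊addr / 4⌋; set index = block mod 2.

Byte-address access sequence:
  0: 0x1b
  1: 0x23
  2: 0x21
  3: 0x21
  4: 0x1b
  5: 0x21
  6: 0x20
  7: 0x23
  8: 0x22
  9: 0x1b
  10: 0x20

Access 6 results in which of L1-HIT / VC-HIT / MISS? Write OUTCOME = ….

OUTCOME = L1-HIT

#0 0x1b→b6/s0 MISS; vc=[]
#1 0x23→b8/s0 MISS; vc=[6]
#2 0x21→b8/s0 L1-HIT; vc=[6]
#3 0x21→b8/s0 L1-HIT; vc=[6]
#4 0x1b→b6/s0 VC-HIT; vc=[8]
#5 0x21→b8/s0 VC-HIT; vc=[6]
#6 0x20→b8/s0 L1-HIT; vc=[6]
#7 0x23→b8/s0 L1-HIT; vc=[6]
#8 0x22→b8/s0 L1-HIT; vc=[6]
#9 0x1b→b6/s0 VC-HIT; vc=[8]
#10 0x20→b8/s0 VC-HIT; vc=[6]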